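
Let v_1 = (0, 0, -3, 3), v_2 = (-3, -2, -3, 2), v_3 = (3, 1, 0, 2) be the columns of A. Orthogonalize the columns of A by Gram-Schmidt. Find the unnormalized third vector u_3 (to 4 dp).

e_1 = v_1/‖v_1‖ = (0, 0, -3, 3)/4.2426 = (0.0000, 0.0000, -0.7071, 0.7071).
r_{12} = e_1·v_2 = 3.5355.
u_2 = v_2 − 3.5355·e_1 = (-3.0000, -2.0000, -0.5000, -0.5000).
‖u_2‖ = 3.6742, so e_2 = (-0.8165, -0.5443, -0.1361, -0.1361).
r_{13} = e_1·v_3 = 1.4142; r_{23} = e_2·v_3 = -3.2660.
u_3 = v_3 − 1.4142·e_1 + 3.2660·e_2 = (0.3333, -0.7778, 0.5556, 0.5556).

u_3 = (0.3333, -0.7778, 0.5556, 0.5556)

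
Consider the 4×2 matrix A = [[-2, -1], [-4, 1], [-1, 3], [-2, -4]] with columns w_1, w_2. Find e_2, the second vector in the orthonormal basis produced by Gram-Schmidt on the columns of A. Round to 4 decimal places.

e_2 = (-0.1472, 0.2867, 0.6045, -0.7285)

e_1 = w_1/‖w_1‖ = (-2, -4, -1, -2)/5.0000 = (-0.4000, -0.8000, -0.2000, -0.4000).
r_{12} = e_1·w_2 = 0.6000.
u_2 = w_2 − 0.6000·e_1 = (-0.7600, 1.4800, 3.1200, -3.7600).
‖u_2‖ = 5.1614, so e_2 = (-0.1472, 0.2867, 0.6045, -0.7285).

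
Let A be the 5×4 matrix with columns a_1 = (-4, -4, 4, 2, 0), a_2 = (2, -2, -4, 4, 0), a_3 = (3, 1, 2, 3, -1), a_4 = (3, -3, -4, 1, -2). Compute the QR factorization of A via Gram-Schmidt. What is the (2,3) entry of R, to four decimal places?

r_{23} = 1.2354

a_1 = (-4, -4, 4, 2, 0); ‖a_1‖ = 7.2111, so e_1 = (-0.5547, -0.5547, 0.5547, 0.2774, 0.0000).
e_1·a_2 = (-0.5547)·2 + (-0.5547)·(-2) + 0.5547·(-4) + 0.2774·4 + 0.0000·0 = -1.1094.
u_2 = a_2 + 1.1094·e_1 = (1.3846, -2.6154, -3.3846, 4.3077, 0.0000).
‖u_2‖ = 6.2265, so e_2 = (0.2224, -0.4200, -0.5436, 0.6918, 0.0000).
r_{23} = e_2·a_3 = 1.2354.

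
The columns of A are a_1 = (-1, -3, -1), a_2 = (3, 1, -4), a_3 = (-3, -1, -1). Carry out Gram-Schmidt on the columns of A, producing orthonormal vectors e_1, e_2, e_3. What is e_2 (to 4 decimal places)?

a_1 = (-1, -3, -1); ‖a_1‖ = 3.3166, so e_1 = (-0.3015, -0.9045, -0.3015).
e_1·a_2 = (-0.3015)·3 + (-0.9045)·1 + (-0.3015)·(-4) = -0.6030.
u_2 = a_2 + 0.6030·e_1 = (2.8182, 0.4545, -4.1818).
‖u_2‖ = 5.0632, so e_2 = (0.5566, 0.0898, -0.8259).

e_2 = (0.5566, 0.0898, -0.8259)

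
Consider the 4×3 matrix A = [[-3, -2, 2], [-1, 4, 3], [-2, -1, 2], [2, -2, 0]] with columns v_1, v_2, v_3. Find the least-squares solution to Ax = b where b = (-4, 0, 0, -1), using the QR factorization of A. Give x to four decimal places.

x = (0.1837, 0.5236, -0.5149)

v_1 = (-3, -1, -2, 2); ‖v_1‖ = 4.2426, so q_1 = (-0.7071, -0.2357, -0.4714, 0.4714).
q_1·v_2 = (-0.7071)·(-2) + (-0.2357)·4 + (-0.4714)·(-1) + 0.4714·(-2) = 0.0000.
u_2 = v_2 + 0.0000·q_1 = (-2.0000, 4.0000, -1.0000, -2.0000).
‖u_2‖ = 5.0000, so q_2 = (-0.4000, 0.8000, -0.2000, -0.4000).
q_1·v_3 = (-0.7071)·2 + (-0.2357)·3 + (-0.4714)·2 + 0.4714·0 = -3.0641; q_2·v_3 = (-0.4000)·2 + 0.8000·3 + (-0.2000)·2 + (-0.4000)·0 = 1.2000.
u_3 = v_3 + 3.0641·q_1 − 1.2000·q_2 = (0.3133, 1.3178, 0.7956, 1.9244).
‖u_3‖ = 2.4842, so q_3 = (0.1261, 0.5305, 0.3202, 0.7747).
Qᵀb = (2.3570, 2.0000, -1.2792).
Back-substitute: x_3 = -1.2792/2.4842 = -0.5149.
x_2 = (2.0000 − 1.2000·(-0.5149))/5.0000 = 0.5236.
x_1 = (2.3570 + 0.0000·0.5236 + 3.0641·(-0.5149))/4.2426 = 0.1837.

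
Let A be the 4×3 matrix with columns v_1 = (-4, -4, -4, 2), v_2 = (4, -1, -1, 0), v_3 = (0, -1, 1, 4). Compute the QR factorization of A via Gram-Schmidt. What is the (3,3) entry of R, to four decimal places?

e_1 = v_1/‖v_1‖ = (-4, -4, -4, 2)/7.2111 = (-0.5547, -0.5547, -0.5547, 0.2774).
r_{12} = e_1·v_2 = -1.1094.
u_2 = v_2 + 1.1094·e_1 = (3.3846, -1.6154, -1.6154, 0.3077).
‖u_2‖ = 4.0950, so e_2 = (0.8265, -0.3945, -0.3945, 0.0751).
r_{13} = e_1·v_3 = 1.1094; r_{23} = e_2·v_3 = 0.3006.
u_3 = v_3 − 1.1094·e_1 − 0.3006·e_2 = (0.3670, -0.2661, 1.7339, 3.6697).
r_{33} = ‖u_3‖ = 4.0840.

r_{33} = 4.0840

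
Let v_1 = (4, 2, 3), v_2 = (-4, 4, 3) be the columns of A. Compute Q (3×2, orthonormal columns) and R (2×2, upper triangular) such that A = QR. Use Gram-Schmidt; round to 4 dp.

Q = [[0.7428, -0.6465], [0.3714, 0.6142], [0.5571, 0.4526]], R = [[5.3852, 0.1857], [0.0000, 6.4004]]

q_1 = v_1/‖v_1‖ = (4, 2, 3)/5.3852 = (0.7428, 0.3714, 0.5571).
r_{12} = q_1·v_2 = 0.1857.
u_2 = v_2 − 0.1857·q_1 = (-4.1379, 3.9310, 2.8966).
‖u_2‖ = 6.4004, so q_2 = (-0.6465, 0.6142, 0.4526).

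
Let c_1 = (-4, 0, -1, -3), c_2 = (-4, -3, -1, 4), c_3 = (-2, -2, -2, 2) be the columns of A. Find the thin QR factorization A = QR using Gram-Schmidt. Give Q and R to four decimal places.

Q = [[-0.7845, -0.5043, 0.2972], [0.0000, -0.4683, -0.2019], [-0.1961, -0.1261, -0.9292], [-0.5883, 0.7145, -0.0865]], R = [[5.0990, 0.9806, 0.7845], [0.0000, 6.4061, 3.6263], [0.0000, 0.0000, 1.4948]]

c_1 = (-4, 0, -1, -3); ‖c_1‖ = 5.0990, so e_1 = (-0.7845, 0.0000, -0.1961, -0.5883).
e_1·c_2 = (-0.7845)·(-4) + 0.0000·(-3) + (-0.1961)·(-1) + (-0.5883)·4 = 0.9806.
u_2 = c_2 − 0.9806·e_1 = (-3.2308, -3.0000, -0.8077, 4.5769).
‖u_2‖ = 6.4061, so e_2 = (-0.5043, -0.4683, -0.1261, 0.7145).
e_1·c_3 = (-0.7845)·(-2) + 0.0000·(-2) + (-0.1961)·(-2) + (-0.5883)·2 = 0.7845; e_2·c_3 = (-0.5043)·(-2) + (-0.4683)·(-2) + (-0.1261)·(-2) + 0.7145·2 = 3.6263.
u_3 = c_3 − 0.7845·e_1 − 3.6263·e_2 = (0.4442, -0.3018, -1.3889, -0.1293).
‖u_3‖ = 1.4948, so e_3 = (0.2972, -0.2019, -0.9292, -0.0865).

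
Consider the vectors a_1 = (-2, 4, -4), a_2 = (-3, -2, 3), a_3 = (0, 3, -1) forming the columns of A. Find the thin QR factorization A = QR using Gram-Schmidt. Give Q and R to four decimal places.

e_1 = a_1/‖a_1‖ = (-2, 4, -4)/6.0000 = (-0.3333, 0.6667, -0.6667).
r_{12} = e_1·a_2 = -2.3333.
u_2 = a_2 + 2.3333·e_1 = (-3.7778, -0.4444, 1.4444).
‖u_2‖ = 4.0689, so e_2 = (-0.9285, -0.1092, 0.3550).
r_{13} = e_1·a_3 = 2.6667; r_{23} = e_2·a_3 = -0.6827.
u_3 = a_3 − 2.6667·e_1 + 0.6827·e_2 = (0.2550, 1.1477, 1.0201).
‖u_3‖ = 1.5565, so e_3 = (0.1638, 0.7373, 0.6554).

Q = [[-0.3333, -0.9285, 0.1638], [0.6667, -0.1092, 0.7373], [-0.6667, 0.3550, 0.6554]], R = [[6.0000, -2.3333, 2.6667], [0.0000, 4.0689, -0.6827], [0.0000, 0.0000, 1.5565]]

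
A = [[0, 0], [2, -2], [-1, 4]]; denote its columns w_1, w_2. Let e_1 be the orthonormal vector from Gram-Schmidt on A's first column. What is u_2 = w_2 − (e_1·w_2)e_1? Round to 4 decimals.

u_2 = (0.0000, 1.2000, 2.4000)

e_1 = w_1/‖w_1‖ = (0, 2, -1)/2.2361 = (0.0000, 0.8944, -0.4472).
r_{12} = e_1·w_2 = -3.5777.
u_2 = w_2 + 3.5777·e_1 = (0.0000, 1.2000, 2.4000).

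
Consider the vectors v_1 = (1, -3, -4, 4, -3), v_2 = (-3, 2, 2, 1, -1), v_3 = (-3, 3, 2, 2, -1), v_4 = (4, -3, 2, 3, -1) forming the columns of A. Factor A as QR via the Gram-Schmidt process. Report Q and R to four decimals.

v_1 = (1, -3, -4, 4, -3); ‖v_1‖ = 7.1414, so e_1 = (0.1400, -0.4201, -0.5601, 0.5601, -0.4201).
e_1·v_2 = 0.1400·(-3) + (-0.4201)·2 + (-0.5601)·2 + 0.5601·1 + (-0.4201)·(-1) = -1.4003.
u_2 = v_2 + 1.4003·e_1 = (-2.8039, 1.4118, 1.2157, 1.7843, -1.5882).
‖u_2‖ = 4.1279, so e_2 = (-0.6793, 0.3420, 0.2945, 0.4323, -0.3848).
e_1·v_3 = 0.1400·(-3) + (-0.4201)·3 + (-0.5601)·2 + 0.5601·2 + (-0.4201)·(-1) = -1.2603; e_2·v_3 = (-0.6793)·(-3) + 0.3420·3 + 0.2945·2 + 0.4323·2 + (-0.3848)·(-1) = 4.9021.
u_3 = v_3 + 1.2603·e_1 − 4.9021·e_2 = (0.5063, 0.7940, -0.1496, 0.5869, 0.3567).
‖u_3‖ = 1.1751, so e_3 = (0.4309, 0.6757, -0.1273, 0.4994, 0.3036).
e_1·v_4 = 0.1400·4 + (-0.4201)·(-3) + (-0.5601)·2 + 0.5601·3 + (-0.4201)·(-1) = 2.8006; e_2·v_4 = (-0.6793)·4 + 0.3420·(-3) + 0.2945·2 + 0.4323·3 + (-0.3848)·(-1) = -1.4725; e_3·v_4 = 0.4309·4 + 0.6757·(-3) + (-0.1273)·2 + 0.4994·3 + 0.3036·(-1) = 0.6365.
u_4 = v_4 − 2.8006·e_1 + 1.4725·e_2 − 0.6365·e_3 = (2.3333, -1.7500, 4.0833, 1.7500, -0.5833).
‖u_4‖ = 5.3463, so e_4 = (0.4364, -0.3273, 0.7638, 0.3273, -0.1091).

Q = [[0.1400, -0.6793, 0.4309, 0.4364], [-0.4201, 0.3420, 0.6757, -0.3273], [-0.5601, 0.2945, -0.1273, 0.7638], [0.5601, 0.4323, 0.4994, 0.3273], [-0.4201, -0.3848, 0.3036, -0.1091]], R = [[7.1414, -1.4003, -1.2603, 2.8006], [0.0000, 4.1279, 4.9021, -1.4725], [0.0000, 0.0000, 1.1751, 0.6365], [0.0000, 0.0000, 0.0000, 5.3463]]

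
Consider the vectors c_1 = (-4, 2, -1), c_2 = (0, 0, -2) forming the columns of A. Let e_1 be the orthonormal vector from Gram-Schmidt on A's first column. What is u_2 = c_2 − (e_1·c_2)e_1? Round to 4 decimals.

c_1 = (-4, 2, -1); ‖c_1‖ = 4.5826, so e_1 = (-0.8729, 0.4364, -0.2182).
e_1·c_2 = (-0.8729)·0 + 0.4364·0 + (-0.2182)·(-2) = 0.4364.
u_2 = c_2 − 0.4364·e_1 = (0.3810, -0.1905, -1.9048).

u_2 = (0.3810, -0.1905, -1.9048)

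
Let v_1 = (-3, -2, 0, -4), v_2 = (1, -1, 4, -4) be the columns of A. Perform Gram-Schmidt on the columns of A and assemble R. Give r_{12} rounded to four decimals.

r_{12} = 2.7854

v_1 = (-3, -2, 0, -4); ‖v_1‖ = 5.3852, so q_1 = (-0.5571, -0.3714, 0.0000, -0.7428).
r_{12} = q_1·v_2 = 2.7854.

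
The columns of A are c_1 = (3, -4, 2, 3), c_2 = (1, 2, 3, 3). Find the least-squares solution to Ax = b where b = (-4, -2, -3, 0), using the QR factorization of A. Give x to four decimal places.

x = (-0.0775, -0.7054)

c_1 = (3, -4, 2, 3); ‖c_1‖ = 6.1644, so q_1 = (0.4867, -0.6489, 0.3244, 0.4867).
q_1·c_2 = 0.4867·1 + (-0.6489)·2 + 0.3244·3 + 0.4867·3 = 1.6222.
u_2 = c_2 − 1.6222·q_1 = (0.2105, 3.0526, 2.4737, 2.2105).
‖u_2‖ = 4.5131, so q_2 = (0.0466, 0.6764, 0.5481, 0.4898).
Qᵀb = (-1.6222, -3.1837).
Back-substitute: x_2 = -3.1837/4.5131 = -0.7054.
x_1 = (-1.6222 − 1.6222·(-0.7054))/6.1644 = -0.0775.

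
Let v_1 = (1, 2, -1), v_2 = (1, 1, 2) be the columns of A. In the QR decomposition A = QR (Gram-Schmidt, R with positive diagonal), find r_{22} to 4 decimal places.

v_1 = (1, 2, -1); ‖v_1‖ = 2.4495, so e_1 = (0.4082, 0.8165, -0.4082).
e_1·v_2 = 0.4082·1 + 0.8165·1 + (-0.4082)·2 = 0.4082.
u_2 = v_2 − 0.4082·e_1 = (0.8333, 0.6667, 2.1667).
r_{22} = ‖u_2‖ = 2.4152.

r_{22} = 2.4152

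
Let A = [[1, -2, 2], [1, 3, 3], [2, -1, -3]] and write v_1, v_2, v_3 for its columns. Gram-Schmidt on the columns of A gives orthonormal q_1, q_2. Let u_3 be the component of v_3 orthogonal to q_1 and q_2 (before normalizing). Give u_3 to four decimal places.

v_1 = (1, 1, 2); ‖v_1‖ = 2.4495, so q_1 = (0.4082, 0.4082, 0.8165).
q_1·v_2 = 0.4082·(-2) + 0.4082·3 + 0.8165·(-1) = -0.4082.
u_2 = v_2 + 0.4082·q_1 = (-1.8333, 3.1667, -0.6667).
‖u_2‖ = 3.7193, so q_2 = (-0.4929, 0.8514, -0.1792).
q_1·v_3 = 0.4082·2 + 0.4082·3 + 0.8165·(-3) = -0.4082; q_2·v_3 = (-0.4929)·2 + 0.8514·3 + (-0.1792)·(-3) = 2.1061.
u_3 = v_3 + 0.4082·q_1 − 2.1061·q_2 = (3.2048, 1.3735, -2.2892).

u_3 = (3.2048, 1.3735, -2.2892)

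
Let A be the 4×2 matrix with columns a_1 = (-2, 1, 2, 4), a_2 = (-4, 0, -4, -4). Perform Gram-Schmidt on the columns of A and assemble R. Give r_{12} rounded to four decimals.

r_{12} = -3.2000

a_1 = (-2, 1, 2, 4); ‖a_1‖ = 5.0000, so e_1 = (-0.4000, 0.2000, 0.4000, 0.8000).
r_{12} = e_1·a_2 = -3.2000.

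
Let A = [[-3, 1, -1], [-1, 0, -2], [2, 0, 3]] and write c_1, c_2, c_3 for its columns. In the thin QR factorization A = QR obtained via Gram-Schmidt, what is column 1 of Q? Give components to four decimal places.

e_1 = c_1/‖c_1‖ = (-3, -1, 2)/3.7417 = (-0.8018, -0.2673, 0.5345).

e_1 = (-0.8018, -0.2673, 0.5345)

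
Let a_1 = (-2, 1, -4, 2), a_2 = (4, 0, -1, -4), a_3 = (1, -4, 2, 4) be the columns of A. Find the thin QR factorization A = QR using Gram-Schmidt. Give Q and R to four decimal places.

Q = [[-0.4000, 0.5825, 0.4798], [0.2000, 0.0920, -0.6911], [-0.8000, -0.5595, -0.1536], [0.4000, -0.5825, 0.5182]], R = [[5.0000, -2.4000, -1.2000], [0.0000, 5.2192, -3.2342], [0.0000, 0.0000, 5.0100]]

q_1 = a_1/‖a_1‖ = (-2, 1, -4, 2)/5.0000 = (-0.4000, 0.2000, -0.8000, 0.4000).
r_{12} = q_1·a_2 = -2.4000.
u_2 = a_2 + 2.4000·q_1 = (3.0400, 0.4800, -2.9200, -3.0400).
‖u_2‖ = 5.2192, so q_2 = (0.5825, 0.0920, -0.5595, -0.5825).
r_{13} = q_1·a_3 = -1.2000; r_{23} = q_2·a_3 = -3.2342.
u_3 = a_3 + 1.2000·q_1 + 3.2342·q_2 = (2.4038, -3.4626, -0.7695, 2.5962).
‖u_3‖ = 5.0100, so q_3 = (0.4798, -0.6911, -0.1536, 0.5182).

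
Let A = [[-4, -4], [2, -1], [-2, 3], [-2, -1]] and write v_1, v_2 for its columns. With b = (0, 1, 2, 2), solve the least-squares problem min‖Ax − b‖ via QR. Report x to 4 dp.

v_1 = (-4, 2, -2, -2); ‖v_1‖ = 5.2915, so e_1 = (-0.7559, 0.3780, -0.3780, -0.3780).
e_1·v_2 = (-0.7559)·(-4) + 0.3780·(-1) + (-0.3780)·3 + (-0.3780)·(-1) = 1.8898.
u_2 = v_2 − 1.8898·e_1 = (-2.5714, -1.7143, 3.7143, -0.2857).
‖u_2‖ = 4.8403, so e_2 = (-0.5313, -0.3542, 0.7674, -0.0590).
Qᵀb = (-1.1339, 1.0625).
Back-substitute: x_2 = 1.0625/4.8403 = 0.2195.
x_1 = (-1.1339 − 1.8898·0.2195)/5.2915 = -0.2927.

x = (-0.2927, 0.2195)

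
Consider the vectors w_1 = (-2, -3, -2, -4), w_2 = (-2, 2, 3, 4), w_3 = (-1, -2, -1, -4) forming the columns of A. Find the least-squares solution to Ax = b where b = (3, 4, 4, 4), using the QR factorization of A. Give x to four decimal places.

e_1 = w_1/‖w_1‖ = (-2, -3, -2, -4)/5.7446 = (-0.3482, -0.5222, -0.3482, -0.6963).
r_{12} = e_1·w_2 = -4.1779.
u_2 = w_2 + 4.1779·e_1 = (-3.4545, -0.1818, 1.5455, 1.0909).
‖u_2‖ = 3.9428, so e_2 = (-0.8762, -0.0461, 0.3920, 0.2767).
r_{13} = e_1·w_3 = 4.5260; r_{23} = e_2·w_3 = -0.5303.
u_3 = w_3 − 4.5260·e_1 + 0.5303·e_2 = (0.1111, 0.3392, 0.7836, -0.7018).
‖u_3‖ = 1.1108, so e_3 = (0.1000, 0.3053, 0.7054, -0.6317).
Qᵀb = (-7.3113, -0.1383, 1.8163).
Back-substitute: x_3 = 1.8163/1.1108 = 1.6351.
x_2 = (-0.1383 + 0.5303·1.6351)/3.9428 = 0.1848.
x_1 = (-7.3113 + 4.1779·0.1848 − 4.5260·1.6351)/5.7446 = -2.4265.

x = (-2.4265, 0.1848, 1.6351)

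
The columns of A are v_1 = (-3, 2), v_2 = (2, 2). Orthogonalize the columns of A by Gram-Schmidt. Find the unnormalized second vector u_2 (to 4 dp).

v_1 = (-3, 2); ‖v_1‖ = 3.6056, so q_1 = (-0.8321, 0.5547).
q_1·v_2 = (-0.8321)·2 + 0.5547·2 = -0.5547.
u_2 = v_2 + 0.5547·q_1 = (1.5385, 2.3077).

u_2 = (1.5385, 2.3077)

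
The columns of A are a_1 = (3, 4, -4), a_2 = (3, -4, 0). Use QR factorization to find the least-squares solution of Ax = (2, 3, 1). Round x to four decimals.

a_1 = (3, 4, -4); ‖a_1‖ = 6.4031, so q_1 = (0.4685, 0.6247, -0.6247).
q_1·a_2 = 0.4685·3 + 0.6247·(-4) + (-0.6247)·0 = -1.0932.
u_2 = a_2 + 1.0932·q_1 = (3.5122, -3.3171, -0.6829).
‖u_2‖ = 4.8790, so q_2 = (0.7199, -0.6799, -0.1400).
Qᵀb = (2.1864, -0.7399).
Back-substitute: x_2 = -0.7399/4.8790 = -0.1516.
x_1 = (2.1864 + 1.0932·(-0.1516))/6.4031 = 0.3156.

x = (0.3156, -0.1516)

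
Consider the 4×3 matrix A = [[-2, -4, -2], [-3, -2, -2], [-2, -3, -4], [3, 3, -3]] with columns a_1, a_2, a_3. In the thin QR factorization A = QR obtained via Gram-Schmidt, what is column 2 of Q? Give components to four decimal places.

a_1 = (-2, -3, -2, 3); ‖a_1‖ = 5.0990, so q_1 = (-0.3922, -0.5883, -0.3922, 0.5883).
q_1·a_2 = (-0.3922)·(-4) + (-0.5883)·(-2) + (-0.3922)·(-3) + 0.5883·3 = 5.6874.
u_2 = a_2 − 5.6874·q_1 = (-1.7692, 1.3462, -0.7692, -0.3462).
‖u_2‖ = 2.3778, so q_2 = (-0.7441, 0.5661, -0.3235, -0.1456).

q_2 = (-0.7441, 0.5661, -0.3235, -0.1456)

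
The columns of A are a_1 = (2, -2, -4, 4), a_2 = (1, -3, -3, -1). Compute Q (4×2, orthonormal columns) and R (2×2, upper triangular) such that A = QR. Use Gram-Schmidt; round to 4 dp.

Q = [[0.3162, 0.0542], [-0.3162, -0.5966], [-0.6325, -0.3796], [0.6325, -0.7050]], R = [[6.3246, 2.5298], [0.0000, 3.6878]]

e_1 = a_1/‖a_1‖ = (2, -2, -4, 4)/6.3246 = (0.3162, -0.3162, -0.6325, 0.6325).
r_{12} = e_1·a_2 = 2.5298.
u_2 = a_2 − 2.5298·e_1 = (0.2000, -2.2000, -1.4000, -2.6000).
‖u_2‖ = 3.6878, so e_2 = (0.0542, -0.5966, -0.3796, -0.7050).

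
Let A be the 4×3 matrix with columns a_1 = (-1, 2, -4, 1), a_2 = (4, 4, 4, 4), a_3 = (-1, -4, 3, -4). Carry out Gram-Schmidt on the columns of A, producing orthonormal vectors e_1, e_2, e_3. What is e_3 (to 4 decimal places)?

e_3 = (-0.1323, 0.6616, 0.1852, -0.7145)

e_1 = a_1/‖a_1‖ = (-1, 2, -4, 1)/4.6904 = (-0.2132, 0.4264, -0.8528, 0.2132).
r_{12} = e_1·a_2 = -1.7056.
u_2 = a_2 + 1.7056·e_1 = (3.6364, 4.7273, 2.5455, 4.3636).
‖u_2‖ = 7.8161, so e_2 = (0.4652, 0.6048, 0.3257, 0.5583).
r_{13} = e_1·a_3 = -4.9036; r_{23} = e_2·a_3 = -4.1407.
u_3 = a_3 + 4.9036·e_1 + 4.1407·e_2 = (-0.1190, 0.5952, 0.1667, -0.6429).
‖u_3‖ = 0.8997, so e_3 = (-0.1323, 0.6616, 0.1852, -0.7145).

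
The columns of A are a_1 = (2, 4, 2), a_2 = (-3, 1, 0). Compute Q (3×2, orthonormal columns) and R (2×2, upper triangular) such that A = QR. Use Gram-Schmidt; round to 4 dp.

a_1 = (2, 4, 2); ‖a_1‖ = 4.8990, so q_1 = (0.4082, 0.8165, 0.4082).
q_1·a_2 = 0.4082·(-3) + 0.8165·1 + 0.4082·0 = -0.4082.
u_2 = a_2 + 0.4082·q_1 = (-2.8333, 1.3333, 0.1667).
‖u_2‖ = 3.1358, so q_2 = (-0.9035, 0.4252, 0.0531).

Q = [[0.4082, -0.9035], [0.8165, 0.4252], [0.4082, 0.0531]], R = [[4.8990, -0.4082], [0.0000, 3.1358]]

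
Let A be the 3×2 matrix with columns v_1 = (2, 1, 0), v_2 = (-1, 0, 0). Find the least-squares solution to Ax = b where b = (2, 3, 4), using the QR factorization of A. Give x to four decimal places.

x = (3.0000, 4.0000)

v_1 = (2, 1, 0); ‖v_1‖ = 2.2361, so q_1 = (0.8944, 0.4472, 0.0000).
q_1·v_2 = 0.8944·(-1) + 0.4472·0 + 0.0000·0 = -0.8944.
u_2 = v_2 + 0.8944·q_1 = (-0.2000, 0.4000, 0.0000).
‖u_2‖ = 0.4472, so q_2 = (-0.4472, 0.8944, 0.0000).
Qᵀb = (3.1305, 1.7889).
Back-substitute: x_2 = 1.7889/0.4472 = 4.0000.
x_1 = (3.1305 + 0.8944·4.0000)/2.2361 = 3.0000.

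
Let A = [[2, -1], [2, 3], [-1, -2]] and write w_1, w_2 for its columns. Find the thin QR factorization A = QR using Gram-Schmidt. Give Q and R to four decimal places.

Q = [[0.6667, -0.7379], [0.6667, 0.5270], [-0.3333, -0.4216]], R = [[3.0000, 2.0000], [0.0000, 3.1623]]

w_1 = (2, 2, -1); ‖w_1‖ = 3.0000, so q_1 = (0.6667, 0.6667, -0.3333).
q_1·w_2 = 0.6667·(-1) + 0.6667·3 + (-0.3333)·(-2) = 2.0000.
u_2 = w_2 − 2.0000·q_1 = (-2.3333, 1.6667, -1.3333).
‖u_2‖ = 3.1623, so q_2 = (-0.7379, 0.5270, -0.4216).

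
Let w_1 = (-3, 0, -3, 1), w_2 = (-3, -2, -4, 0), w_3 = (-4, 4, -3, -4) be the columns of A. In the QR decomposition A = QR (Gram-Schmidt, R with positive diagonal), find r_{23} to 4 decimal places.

e_1 = w_1/‖w_1‖ = (-3, 0, -3, 1)/4.3589 = (-0.6882, 0.0000, -0.6882, 0.2294).
r_{12} = e_1·w_2 = 4.8177.
u_2 = w_2 − 4.8177·e_1 = (0.3158, -2.0000, -0.6842, -1.1053).
‖u_2‖ = 2.4061, so e_2 = (0.1312, -0.8312, -0.2844, -0.4594).
r_{23} = e_2·w_3 = -1.1593.

r_{23} = -1.1593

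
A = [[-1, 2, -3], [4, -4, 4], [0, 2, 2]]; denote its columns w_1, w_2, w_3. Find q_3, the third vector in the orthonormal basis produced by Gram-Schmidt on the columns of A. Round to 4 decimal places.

q_3 = (-0.8729, -0.2182, 0.4364)

q_1 = w_1/‖w_1‖ = (-1, 4, 0)/4.1231 = (-0.2425, 0.9701, 0.0000).
r_{12} = q_1·w_2 = -4.3656.
u_2 = w_2 + 4.3656·q_1 = (0.9412, 0.2353, 2.0000).
‖u_2‖ = 2.2229, so q_2 = (0.4234, 0.1059, 0.8997).
r_{13} = q_1·w_3 = 4.6082; r_{23} = q_2·w_3 = 0.9527.
u_3 = w_3 − 4.6082·q_1 − 0.9527·q_2 = (-2.2857, -0.5714, 1.1429).
‖u_3‖ = 2.6186, so q_3 = (-0.8729, -0.2182, 0.4364).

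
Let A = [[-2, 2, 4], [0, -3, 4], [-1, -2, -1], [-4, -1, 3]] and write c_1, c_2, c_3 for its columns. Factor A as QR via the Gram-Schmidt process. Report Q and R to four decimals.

c_1 = (-2, 0, -1, -4); ‖c_1‖ = 4.5826, so q_1 = (-0.4364, 0.0000, -0.2182, -0.8729).
q_1·c_2 = (-0.4364)·2 + 0.0000·(-3) + (-0.2182)·(-2) + (-0.8729)·(-1) = 0.4364.
u_2 = c_2 − 0.4364·q_1 = (2.1905, -3.0000, -1.9048, -0.6190).
‖u_2‖ = 4.2201, so q_2 = (0.5191, -0.7109, -0.4514, -0.1467).
q_1·c_3 = (-0.4364)·4 + 0.0000·4 + (-0.2182)·(-1) + (-0.8729)·3 = -4.1461; q_2·c_3 = 0.5191·4 + (-0.7109)·4 + (-0.4514)·(-1) + (-0.1467)·3 = -0.7560.
u_3 = c_3 + 4.1461·q_1 + 0.7560·q_2 = (2.5829, 3.4626, -2.2460, -0.7299).
‖u_3‖ = 4.9232, so q_3 = (0.5246, 0.7033, -0.4562, -0.1483).

Q = [[-0.4364, 0.5191, 0.5246], [0.0000, -0.7109, 0.7033], [-0.2182, -0.4514, -0.4562], [-0.8729, -0.1467, -0.1483]], R = [[4.5826, 0.4364, -4.1461], [0.0000, 4.2201, -0.7560], [0.0000, 0.0000, 4.9232]]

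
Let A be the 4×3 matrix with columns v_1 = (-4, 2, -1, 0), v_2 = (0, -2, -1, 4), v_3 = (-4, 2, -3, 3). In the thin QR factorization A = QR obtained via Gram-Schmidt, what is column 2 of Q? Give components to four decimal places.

q_2 = (-0.1260, -0.3780, -0.2520, 0.8819)

q_1 = v_1/‖v_1‖ = (-4, 2, -1, 0)/4.5826 = (-0.8729, 0.4364, -0.2182, 0.0000).
r_{12} = q_1·v_2 = -0.6547.
u_2 = v_2 + 0.6547·q_1 = (-0.5714, -1.7143, -1.1429, 4.0000).
‖u_2‖ = 4.5356, so q_2 = (-0.1260, -0.3780, -0.2520, 0.8819).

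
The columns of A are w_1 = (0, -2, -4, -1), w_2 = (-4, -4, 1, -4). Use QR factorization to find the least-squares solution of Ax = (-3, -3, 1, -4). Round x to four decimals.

w_1 = (0, -2, -4, -1); ‖w_1‖ = 4.5826, so e_1 = (0.0000, -0.4364, -0.8729, -0.2182).
e_1·w_2 = 0.0000·(-4) + (-0.4364)·(-4) + (-0.8729)·1 + (-0.2182)·(-4) = 1.7457.
u_2 = w_2 − 1.7457·e_1 = (-4.0000, -3.2381, 2.5238, -3.6190).
‖u_2‖ = 6.7788, so e_2 = (-0.5901, -0.4777, 0.3723, -0.5339).
Qᵀb = (1.3093, 5.7111).
Back-substitute: x_2 = 5.7111/6.7788 = 0.8425.
x_1 = (1.3093 − 1.7457·0.8425)/4.5826 = -0.0352.

x = (-0.0352, 0.8425)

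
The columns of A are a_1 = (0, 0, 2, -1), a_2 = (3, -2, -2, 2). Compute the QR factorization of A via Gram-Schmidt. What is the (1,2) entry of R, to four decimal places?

r_{12} = -2.6833

a_1 = (0, 0, 2, -1); ‖a_1‖ = 2.2361, so e_1 = (0.0000, 0.0000, 0.8944, -0.4472).
r_{12} = e_1·a_2 = -2.6833.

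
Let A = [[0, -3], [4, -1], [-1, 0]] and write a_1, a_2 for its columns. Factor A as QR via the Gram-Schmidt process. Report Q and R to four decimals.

a_1 = (0, 4, -1); ‖a_1‖ = 4.1231, so q_1 = (0.0000, 0.9701, -0.2425).
q_1·a_2 = 0.0000·(-3) + 0.9701·(-1) + (-0.2425)·0 = -0.9701.
u_2 = a_2 + 0.9701·q_1 = (-3.0000, -0.0588, -0.2353).
‖u_2‖ = 3.0098, so q_2 = (-0.9967, -0.0195, -0.0782).

Q = [[0.0000, -0.9967], [0.9701, -0.0195], [-0.2425, -0.0782]], R = [[4.1231, -0.9701], [0.0000, 3.0098]]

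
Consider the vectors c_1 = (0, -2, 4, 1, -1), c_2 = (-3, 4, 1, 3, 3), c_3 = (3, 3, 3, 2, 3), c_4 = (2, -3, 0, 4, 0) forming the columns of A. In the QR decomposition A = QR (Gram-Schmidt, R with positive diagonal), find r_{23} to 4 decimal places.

c_1 = (0, -2, 4, 1, -1); ‖c_1‖ = 4.6904, so q_1 = (0.0000, -0.4264, 0.8528, 0.2132, -0.2132).
q_1·c_2 = 0.0000·(-3) + (-0.4264)·4 + 0.8528·1 + 0.2132·3 + (-0.2132)·3 = -0.8528.
u_2 = c_2 + 0.8528·q_1 = (-3.0000, 3.6364, 1.7273, 3.1818, 2.8182).
‖u_2‖ = 6.5782, so q_2 = (-0.4561, 0.5528, 0.2626, 0.4837, 0.4284).
r_{23} = q_2·c_3 = 3.3306.

r_{23} = 3.3306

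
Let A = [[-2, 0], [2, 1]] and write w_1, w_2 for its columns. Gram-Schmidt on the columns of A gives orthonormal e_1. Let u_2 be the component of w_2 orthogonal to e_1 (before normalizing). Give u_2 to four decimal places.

w_1 = (-2, 2); ‖w_1‖ = 2.8284, so e_1 = (-0.7071, 0.7071).
e_1·w_2 = (-0.7071)·0 + 0.7071·1 = 0.7071.
u_2 = w_2 − 0.7071·e_1 = (0.5000, 0.5000).

u_2 = (0.5000, 0.5000)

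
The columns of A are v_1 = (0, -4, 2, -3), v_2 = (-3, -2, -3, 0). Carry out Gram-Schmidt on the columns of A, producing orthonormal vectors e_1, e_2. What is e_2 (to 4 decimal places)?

e_2 = (-0.6416, -0.3687, -0.6711, 0.0442)

v_1 = (0, -4, 2, -3); ‖v_1‖ = 5.3852, so e_1 = (0.0000, -0.7428, 0.3714, -0.5571).
e_1·v_2 = 0.0000·(-3) + (-0.7428)·(-2) + 0.3714·(-3) + (-0.5571)·0 = 0.3714.
u_2 = v_2 − 0.3714·e_1 = (-3.0000, -1.7241, -3.1379, 0.2069).
‖u_2‖ = 4.6757, so e_2 = (-0.6416, -0.3687, -0.6711, 0.0442).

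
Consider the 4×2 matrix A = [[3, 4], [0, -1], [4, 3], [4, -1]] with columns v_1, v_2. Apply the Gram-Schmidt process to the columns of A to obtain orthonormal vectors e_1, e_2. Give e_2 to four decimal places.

v_1 = (3, 0, 4, 4); ‖v_1‖ = 6.4031, so e_1 = (0.4685, 0.0000, 0.6247, 0.6247).
e_1·v_2 = 0.4685·4 + 0.0000·(-1) + 0.6247·3 + 0.6247·(-1) = 3.1235.
u_2 = v_2 − 3.1235·e_1 = (2.5366, -1.0000, 1.0488, -2.9512).
‖u_2‖ = 4.1526, so e_2 = (0.6108, -0.2408, 0.2526, -0.7107).

e_2 = (0.6108, -0.2408, 0.2526, -0.7107)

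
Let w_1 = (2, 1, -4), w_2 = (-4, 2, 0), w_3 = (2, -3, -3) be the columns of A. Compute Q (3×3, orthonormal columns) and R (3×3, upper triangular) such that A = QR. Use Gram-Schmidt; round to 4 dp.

Q = [[0.4364, -0.8018, -0.4082], [0.2182, 0.5345, -0.8165], [-0.8729, -0.2673, -0.4082]], R = [[4.5826, -1.3093, 2.8368], [0.0000, 4.2762, -2.4054], [0.0000, 0.0000, 2.8577]]

w_1 = (2, 1, -4); ‖w_1‖ = 4.5826, so e_1 = (0.4364, 0.2182, -0.8729).
e_1·w_2 = 0.4364·(-4) + 0.2182·2 + (-0.8729)·0 = -1.3093.
u_2 = w_2 + 1.3093·e_1 = (-3.4286, 2.2857, -1.1429).
‖u_2‖ = 4.2762, so e_2 = (-0.8018, 0.5345, -0.2673).
e_1·w_3 = 0.4364·2 + 0.2182·(-3) + (-0.8729)·(-3) = 2.8368; e_2·w_3 = (-0.8018)·2 + 0.5345·(-3) + (-0.2673)·(-3) = -2.4054.
u_3 = w_3 − 2.8368·e_1 + 2.4054·e_2 = (-1.1667, -2.3333, -1.1667).
‖u_3‖ = 2.8577, so e_3 = (-0.4082, -0.8165, -0.4082).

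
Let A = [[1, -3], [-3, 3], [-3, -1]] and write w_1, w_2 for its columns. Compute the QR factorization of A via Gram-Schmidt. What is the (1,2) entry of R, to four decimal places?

r_{12} = -2.0647

q_1 = w_1/‖w_1‖ = (1, -3, -3)/4.3589 = (0.2294, -0.6882, -0.6882).
r_{12} = q_1·w_2 = -2.0647.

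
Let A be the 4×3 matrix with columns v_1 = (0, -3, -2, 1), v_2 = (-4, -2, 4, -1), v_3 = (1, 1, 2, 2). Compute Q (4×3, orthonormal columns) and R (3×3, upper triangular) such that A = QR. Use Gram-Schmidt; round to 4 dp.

Q = [[0.0000, -0.6634, 0.3084], [-0.8018, -0.4383, -0.0522], [-0.5345, 0.5923, 0.4863], [0.2673, -0.1303, 0.8159]], R = [[3.7417, -0.8018, -1.3363], [0.0000, 6.0297, -0.1777], [0.0000, 0.0000, 2.8605]]

v_1 = (0, -3, -2, 1); ‖v_1‖ = 3.7417, so e_1 = (0.0000, -0.8018, -0.5345, 0.2673).
e_1·v_2 = 0.0000·(-4) + (-0.8018)·(-2) + (-0.5345)·4 + 0.2673·(-1) = -0.8018.
u_2 = v_2 + 0.8018·e_1 = (-4.0000, -2.6429, 3.5714, -0.7857).
‖u_2‖ = 6.0297, so e_2 = (-0.6634, -0.4383, 0.5923, -0.1303).
e_1·v_3 = 0.0000·1 + (-0.8018)·1 + (-0.5345)·2 + 0.2673·2 = -1.3363; e_2·v_3 = (-0.6634)·1 + (-0.4383)·1 + 0.5923·2 + (-0.1303)·2 = -0.1777.
u_3 = v_3 + 1.3363·e_1 + 0.1777·e_2 = (0.8821, -0.1493, 1.3910, 2.3340).
‖u_3‖ = 2.8605, so e_3 = (0.3084, -0.0522, 0.4863, 0.8159).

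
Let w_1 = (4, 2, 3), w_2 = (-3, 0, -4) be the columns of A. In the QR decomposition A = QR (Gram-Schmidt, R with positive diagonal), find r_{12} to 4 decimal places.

r_{12} = -4.4567

w_1 = (4, 2, 3); ‖w_1‖ = 5.3852, so q_1 = (0.7428, 0.3714, 0.5571).
r_{12} = q_1·w_2 = -4.4567.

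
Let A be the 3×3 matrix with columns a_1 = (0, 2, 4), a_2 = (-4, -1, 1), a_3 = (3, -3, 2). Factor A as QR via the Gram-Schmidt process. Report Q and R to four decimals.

a_1 = (0, 2, 4); ‖a_1‖ = 4.4721, so e_1 = (0.0000, 0.4472, 0.8944).
e_1·a_2 = 0.0000·(-4) + 0.4472·(-1) + 0.8944·1 = 0.4472.
u_2 = a_2 − 0.4472·e_1 = (-4.0000, -1.2000, 0.6000).
‖u_2‖ = 4.2190, so e_2 = (-0.9481, -0.2844, 0.1422).
e_1·a_3 = 0.0000·3 + 0.4472·(-3) + 0.8944·2 = 0.4472; e_2·a_3 = (-0.9481)·3 + (-0.2844)·(-3) + 0.1422·2 = -1.7066.
u_3 = a_3 − 0.4472·e_1 + 1.7066·e_2 = (1.3820, -3.6854, 1.8427).
‖u_3‖ = 4.3460, so e_3 = (0.3180, -0.8480, 0.4240).

Q = [[0.0000, -0.9481, 0.3180], [0.4472, -0.2844, -0.8480], [0.8944, 0.1422, 0.4240]], R = [[4.4721, 0.4472, 0.4472], [0.0000, 4.2190, -1.7066], [0.0000, 0.0000, 4.3460]]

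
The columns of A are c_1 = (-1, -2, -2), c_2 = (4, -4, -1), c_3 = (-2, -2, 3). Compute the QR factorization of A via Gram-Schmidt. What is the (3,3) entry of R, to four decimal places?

r_{33} = 4.0853

q_1 = c_1/‖c_1‖ = (-1, -2, -2)/3.0000 = (-0.3333, -0.6667, -0.6667).
r_{12} = q_1·c_2 = 2.0000.
u_2 = c_2 − 2.0000·q_1 = (4.6667, -2.6667, 0.3333).
‖u_2‖ = 5.3852, so q_2 = (0.8666, -0.4952, 0.0619).
r_{13} = q_1·c_3 = 0.0000; r_{23} = q_2·c_3 = -0.5571.
u_3 = c_3 − 0.0000·q_1 + 0.5571·q_2 = (-1.5172, -2.2759, 3.0345).
r_{33} = ‖u_3‖ = 4.0853.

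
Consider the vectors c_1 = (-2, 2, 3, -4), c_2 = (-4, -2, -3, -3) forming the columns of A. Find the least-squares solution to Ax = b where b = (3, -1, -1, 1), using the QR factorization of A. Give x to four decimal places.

c_1 = (-2, 2, 3, -4); ‖c_1‖ = 5.7446, so q_1 = (-0.3482, 0.3482, 0.5222, -0.6963).
q_1·c_2 = (-0.3482)·(-4) + 0.3482·(-2) + 0.5222·(-3) + (-0.6963)·(-3) = 1.2185.
u_2 = c_2 − 1.2185·q_1 = (-3.5758, -2.4242, -3.6364, -2.1515).
‖u_2‖ = 6.0428, so q_2 = (-0.5917, -0.4012, -0.6018, -0.3560).
Qᵀb = (-2.6112, -1.1283).
Back-substitute: x_2 = -1.1283/6.0428 = -0.1867.
x_1 = (-2.6112 − 1.2185·(-0.1867))/5.7446 = -0.4149.

x = (-0.4149, -0.1867)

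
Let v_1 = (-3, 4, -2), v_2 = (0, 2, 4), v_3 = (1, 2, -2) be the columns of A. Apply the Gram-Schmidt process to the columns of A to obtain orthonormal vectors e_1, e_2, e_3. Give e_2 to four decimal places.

e_1 = v_1/‖v_1‖ = (-3, 4, -2)/5.3852 = (-0.5571, 0.7428, -0.3714).
r_{12} = e_1·v_2 = 0.0000.
u_2 = v_2 + 0.0000·e_1 = (0.0000, 2.0000, 4.0000).
‖u_2‖ = 4.4721, so e_2 = (0.0000, 0.4472, 0.8944).

e_2 = (0.0000, 0.4472, 0.8944)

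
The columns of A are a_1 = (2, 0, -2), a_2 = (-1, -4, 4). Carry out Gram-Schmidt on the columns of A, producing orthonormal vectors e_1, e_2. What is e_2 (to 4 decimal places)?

e_1 = a_1/‖a_1‖ = (2, 0, -2)/2.8284 = (0.7071, 0.0000, -0.7071).
r_{12} = e_1·a_2 = -3.5355.
u_2 = a_2 + 3.5355·e_1 = (1.5000, -4.0000, 1.5000).
‖u_2‖ = 4.5277, so e_2 = (0.3313, -0.8835, 0.3313).

e_2 = (0.3313, -0.8835, 0.3313)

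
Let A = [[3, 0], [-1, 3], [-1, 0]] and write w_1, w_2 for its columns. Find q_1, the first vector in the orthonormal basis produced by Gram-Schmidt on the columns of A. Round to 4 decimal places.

q_1 = (0.9045, -0.3015, -0.3015)

w_1 = (3, -1, -1); ‖w_1‖ = 3.3166, so q_1 = (0.9045, -0.3015, -0.3015).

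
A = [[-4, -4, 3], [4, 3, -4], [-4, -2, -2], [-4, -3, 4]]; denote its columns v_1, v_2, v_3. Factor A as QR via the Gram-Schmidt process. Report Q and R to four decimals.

Q = [[-0.5000, -0.7071, -0.5000], [0.5000, 0.0000, -0.5000], [-0.5000, 0.7071, -0.5000], [-0.5000, 0.0000, 0.5000]], R = [[8.0000, 6.0000, -4.5000], [0.0000, 1.4142, -3.5355], [0.0000, 0.0000, 3.5000]]

v_1 = (-4, 4, -4, -4); ‖v_1‖ = 8.0000, so q_1 = (-0.5000, 0.5000, -0.5000, -0.5000).
q_1·v_2 = (-0.5000)·(-4) + 0.5000·3 + (-0.5000)·(-2) + (-0.5000)·(-3) = 6.0000.
u_2 = v_2 − 6.0000·q_1 = (-1.0000, 0.0000, 1.0000, 0.0000).
‖u_2‖ = 1.4142, so q_2 = (-0.7071, 0.0000, 0.7071, 0.0000).
q_1·v_3 = (-0.5000)·3 + 0.5000·(-4) + (-0.5000)·(-2) + (-0.5000)·4 = -4.5000; q_2·v_3 = (-0.7071)·3 + 0.0000·(-4) + 0.7071·(-2) + 0.0000·4 = -3.5355.
u_3 = v_3 + 4.5000·q_1 + 3.5355·q_2 = (-1.7500, -1.7500, -1.7500, 1.7500).
‖u_3‖ = 3.5000, so q_3 = (-0.5000, -0.5000, -0.5000, 0.5000).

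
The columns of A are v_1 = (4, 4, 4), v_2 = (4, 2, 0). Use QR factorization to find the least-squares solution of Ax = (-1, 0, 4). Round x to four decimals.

x = (0.8750, -1.2500)

v_1 = (4, 4, 4); ‖v_1‖ = 6.9282, so e_1 = (0.5774, 0.5774, 0.5774).
e_1·v_2 = 0.5774·4 + 0.5774·2 + 0.5774·0 = 3.4641.
u_2 = v_2 − 3.4641·e_1 = (2.0000, 0.0000, -2.0000).
‖u_2‖ = 2.8284, so e_2 = (0.7071, 0.0000, -0.7071).
Qᵀb = (1.7321, -3.5355).
Back-substitute: x_2 = -3.5355/2.8284 = -1.2500.
x_1 = (1.7321 − 3.4641·(-1.2500))/6.9282 = 0.8750.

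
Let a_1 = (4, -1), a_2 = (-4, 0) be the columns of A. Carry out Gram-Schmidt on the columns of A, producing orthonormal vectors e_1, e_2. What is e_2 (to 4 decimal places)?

e_2 = (-0.2425, -0.9701)

e_1 = a_1/‖a_1‖ = (4, -1)/4.1231 = (0.9701, -0.2425).
r_{12} = e_1·a_2 = -3.8806.
u_2 = a_2 + 3.8806·e_1 = (-0.2353, -0.9412).
‖u_2‖ = 0.9701, so e_2 = (-0.2425, -0.9701).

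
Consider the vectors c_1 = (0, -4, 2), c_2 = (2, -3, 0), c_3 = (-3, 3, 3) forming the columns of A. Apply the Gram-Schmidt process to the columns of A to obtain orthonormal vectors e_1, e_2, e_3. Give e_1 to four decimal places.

c_1 = (0, -4, 2); ‖c_1‖ = 4.4721, so e_1 = (0.0000, -0.8944, 0.4472).

e_1 = (0.0000, -0.8944, 0.4472)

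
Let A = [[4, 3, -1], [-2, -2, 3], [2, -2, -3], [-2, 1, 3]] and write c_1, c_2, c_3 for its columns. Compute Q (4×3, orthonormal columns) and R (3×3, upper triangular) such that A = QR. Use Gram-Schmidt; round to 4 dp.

e_1 = c_1/‖c_1‖ = (4, -2, 2, -2)/5.2915 = (0.7559, -0.3780, 0.3780, -0.3780).
r_{12} = e_1·c_2 = 1.8898.
u_2 = c_2 − 1.8898·e_1 = (1.5714, -1.2857, -2.7143, 1.7143).
‖u_2‖ = 3.7985, so e_2 = (0.4137, -0.3385, -0.7146, 0.4513).
r_{13} = e_1·c_3 = -4.1576; r_{23} = e_2·c_3 = 2.0685.
u_3 = c_3 + 4.1576·e_1 − 2.0685·e_2 = (1.2871, 2.1287, 0.0495, 0.4950).
‖u_3‖ = 2.5369, so e_3 = (0.5074, 0.8391, 0.0195, 0.1951).

Q = [[0.7559, 0.4137, 0.5074], [-0.3780, -0.3385, 0.8391], [0.3780, -0.7146, 0.0195], [-0.3780, 0.4513, 0.1951]], R = [[5.2915, 1.8898, -4.1576], [0.0000, 3.7985, 2.0685], [0.0000, 0.0000, 2.5369]]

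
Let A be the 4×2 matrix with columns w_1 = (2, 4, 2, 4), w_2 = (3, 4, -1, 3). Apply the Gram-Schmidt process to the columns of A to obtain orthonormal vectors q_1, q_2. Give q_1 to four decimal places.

w_1 = (2, 4, 2, 4); ‖w_1‖ = 6.3246, so q_1 = (0.3162, 0.6325, 0.3162, 0.6325).

q_1 = (0.3162, 0.6325, 0.3162, 0.6325)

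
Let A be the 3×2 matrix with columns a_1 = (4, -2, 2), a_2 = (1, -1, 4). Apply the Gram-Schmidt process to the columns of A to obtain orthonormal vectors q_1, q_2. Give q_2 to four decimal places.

a_1 = (4, -2, 2); ‖a_1‖ = 4.8990, so q_1 = (0.8165, -0.4082, 0.4082).
q_1·a_2 = 0.8165·1 + (-0.4082)·(-1) + 0.4082·4 = 2.8577.
u_2 = a_2 − 2.8577·q_1 = (-1.3333, 0.1667, 2.8333).
‖u_2‖ = 3.1358, so q_2 = (-0.4252, 0.0531, 0.9035).

q_2 = (-0.4252, 0.0531, 0.9035)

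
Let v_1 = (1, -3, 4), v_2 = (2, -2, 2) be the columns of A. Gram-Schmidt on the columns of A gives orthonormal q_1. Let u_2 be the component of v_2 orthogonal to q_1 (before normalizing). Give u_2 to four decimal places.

v_1 = (1, -3, 4); ‖v_1‖ = 5.0990, so q_1 = (0.1961, -0.5883, 0.7845).
q_1·v_2 = 0.1961·2 + (-0.5883)·(-2) + 0.7845·2 = 3.1379.
u_2 = v_2 − 3.1379·q_1 = (1.3846, -0.1538, -0.4615).

u_2 = (1.3846, -0.1538, -0.4615)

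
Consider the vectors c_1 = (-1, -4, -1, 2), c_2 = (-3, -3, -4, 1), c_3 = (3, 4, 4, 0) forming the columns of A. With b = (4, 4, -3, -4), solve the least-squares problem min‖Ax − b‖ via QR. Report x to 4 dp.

x = (-1.7425, -0.7057, -1.2241)

c_1 = (-1, -4, -1, 2); ‖c_1‖ = 4.6904, so q_1 = (-0.2132, -0.8528, -0.2132, 0.4264).
q_1·c_2 = (-0.2132)·(-3) + (-0.8528)·(-3) + (-0.2132)·(-4) + 0.4264·1 = 4.4772.
u_2 = c_2 − 4.4772·q_1 = (-2.0455, 0.8182, -3.0455, -0.9091).
‖u_2‖ = 3.8671, so q_2 = (-0.5289, 0.2116, -0.7875, -0.2351).
q_1·c_3 = (-0.2132)·3 + (-0.8528)·4 + (-0.2132)·4 + 0.4264·0 = -4.9036; q_2·c_3 = (-0.5289)·3 + 0.2116·4 + (-0.7875)·4 + (-0.2351)·0 = -3.8906.
u_3 = c_3 + 4.9036·q_1 + 3.8906·q_2 = (-0.1033, 0.6413, -0.1094, 1.1763).
‖u_3‖ = 1.3482, so q_3 = (-0.0767, 0.4757, -0.0812, 0.8725).
Qᵀb = (-5.3300, 2.0335, -1.6503).
Back-substitute: x_3 = -1.6503/1.3482 = -1.2241.
x_2 = (2.0335 + 3.8906·(-1.2241))/3.8671 = -0.7057.
x_1 = (-5.3300 − 4.4772·(-0.7057) + 4.9036·(-1.2241))/4.6904 = -1.7425.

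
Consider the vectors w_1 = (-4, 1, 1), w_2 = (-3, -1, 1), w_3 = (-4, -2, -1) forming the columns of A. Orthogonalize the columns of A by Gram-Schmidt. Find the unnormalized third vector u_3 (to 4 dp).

u_3 = (-0.6296, -0.3148, -2.2037)

w_1 = (-4, 1, 1); ‖w_1‖ = 4.2426, so q_1 = (-0.9428, 0.2357, 0.2357).
q_1·w_2 = (-0.9428)·(-3) + 0.2357·(-1) + 0.2357·1 = 2.8284.
u_2 = w_2 − 2.8284·q_1 = (-0.3333, -1.6667, 0.3333).
‖u_2‖ = 1.7321, so q_2 = (-0.1925, -0.9623, 0.1925).
q_1·w_3 = (-0.9428)·(-4) + 0.2357·(-2) + 0.2357·(-1) = 3.0641; q_2·w_3 = (-0.1925)·(-4) + (-0.9623)·(-2) + 0.1925·(-1) = 2.5019.
u_3 = w_3 − 3.0641·q_1 − 2.5019·q_2 = (-0.6296, -0.3148, -2.2037).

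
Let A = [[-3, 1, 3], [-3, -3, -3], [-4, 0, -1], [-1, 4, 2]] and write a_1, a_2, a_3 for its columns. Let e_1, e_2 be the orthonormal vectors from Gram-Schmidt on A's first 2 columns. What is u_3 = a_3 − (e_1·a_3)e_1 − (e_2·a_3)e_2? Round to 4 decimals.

u_3 = (2.2715, -0.6556, -0.9470, -1.0596)

a_1 = (-3, -3, -4, -1); ‖a_1‖ = 5.9161, so e_1 = (-0.5071, -0.5071, -0.6761, -0.1690).
e_1·a_2 = (-0.5071)·1 + (-0.5071)·(-3) + (-0.6761)·0 + (-0.1690)·4 = 0.3381.
u_2 = a_2 − 0.3381·e_1 = (1.1714, -2.8286, 0.2286, 4.0571).
‖u_2‖ = 5.0878, so e_2 = (0.2302, -0.5560, 0.0449, 0.7974).
e_1·a_3 = (-0.5071)·3 + (-0.5071)·(-3) + (-0.6761)·(-1) + (-0.1690)·2 = 0.3381; e_2·a_3 = 0.2302·3 + (-0.5560)·(-3) + 0.0449·(-1) + 0.7974·2 = 3.9085.
u_3 = a_3 − 0.3381·e_1 − 3.9085·e_2 = (2.2715, -0.6556, -0.9470, -1.0596).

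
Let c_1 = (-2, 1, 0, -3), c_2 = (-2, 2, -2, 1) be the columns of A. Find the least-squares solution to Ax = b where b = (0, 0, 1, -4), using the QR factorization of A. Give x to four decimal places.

e_1 = c_1/‖c_1‖ = (-2, 1, 0, -3)/3.7417 = (-0.5345, 0.2673, 0.0000, -0.8018).
r_{12} = e_1·c_2 = 0.8018.
u_2 = c_2 − 0.8018·e_1 = (-1.5714, 1.7857, -2.0000, 1.6429).
‖u_2‖ = 3.5153, so e_2 = (-0.4470, 0.5080, -0.5689, 0.4673).
Qᵀb = (3.2071, -2.4383).
Back-substitute: x_2 = -2.4383/3.5153 = -0.6936.
x_1 = (3.2071 − 0.8018·(-0.6936))/3.7417 = 1.0058.

x = (1.0058, -0.6936)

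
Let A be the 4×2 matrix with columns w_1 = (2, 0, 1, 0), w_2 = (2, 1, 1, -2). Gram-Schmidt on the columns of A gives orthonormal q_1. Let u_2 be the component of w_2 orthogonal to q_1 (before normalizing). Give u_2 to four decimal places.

q_1 = w_1/‖w_1‖ = (2, 0, 1, 0)/2.2361 = (0.8944, 0.0000, 0.4472, 0.0000).
r_{12} = q_1·w_2 = 2.2361.
u_2 = w_2 − 2.2361·q_1 = (0.0000, 1.0000, 0.0000, -2.0000).

u_2 = (0.0000, 1.0000, 0.0000, -2.0000)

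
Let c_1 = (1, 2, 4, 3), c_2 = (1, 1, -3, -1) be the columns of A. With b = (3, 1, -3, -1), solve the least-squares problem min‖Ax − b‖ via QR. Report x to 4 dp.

c_1 = (1, 2, 4, 3); ‖c_1‖ = 5.4772, so q_1 = (0.1826, 0.3651, 0.7303, 0.5477).
q_1·c_2 = 0.1826·1 + 0.3651·1 + 0.7303·(-3) + 0.5477·(-1) = -2.1909.
u_2 = c_2 + 2.1909·q_1 = (1.4000, 1.8000, -1.4000, 0.2000).
‖u_2‖ = 2.6833, so q_2 = (0.5217, 0.6708, -0.5217, 0.0745).
Qᵀb = (-1.8257, 3.7268).
Back-substitute: x_2 = 3.7268/2.6833 = 1.3889.
x_1 = (-1.8257 + 2.1909·1.3889)/5.4772 = 0.2222.

x = (0.2222, 1.3889)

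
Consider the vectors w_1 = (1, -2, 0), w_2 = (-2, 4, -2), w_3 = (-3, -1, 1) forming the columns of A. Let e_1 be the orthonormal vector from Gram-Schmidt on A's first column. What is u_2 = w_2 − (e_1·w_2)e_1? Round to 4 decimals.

u_2 = (0.0000, 0.0000, -2.0000)

w_1 = (1, -2, 0); ‖w_1‖ = 2.2361, so e_1 = (0.4472, -0.8944, 0.0000).
e_1·w_2 = 0.4472·(-2) + (-0.8944)·4 + 0.0000·(-2) = -4.4721.
u_2 = w_2 + 4.4721·e_1 = (0.0000, 0.0000, -2.0000).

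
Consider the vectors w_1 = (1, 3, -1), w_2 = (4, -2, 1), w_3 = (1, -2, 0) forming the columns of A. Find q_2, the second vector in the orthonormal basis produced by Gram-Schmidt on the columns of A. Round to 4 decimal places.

q_2 = (0.9511, -0.2631, 0.1619)

w_1 = (1, 3, -1); ‖w_1‖ = 3.3166, so q_1 = (0.3015, 0.9045, -0.3015).
q_1·w_2 = 0.3015·4 + 0.9045·(-2) + (-0.3015)·1 = -0.9045.
u_2 = w_2 + 0.9045·q_1 = (4.2727, -1.1818, 0.7273).
‖u_2‖ = 4.4924, so q_2 = (0.9511, -0.2631, 0.1619).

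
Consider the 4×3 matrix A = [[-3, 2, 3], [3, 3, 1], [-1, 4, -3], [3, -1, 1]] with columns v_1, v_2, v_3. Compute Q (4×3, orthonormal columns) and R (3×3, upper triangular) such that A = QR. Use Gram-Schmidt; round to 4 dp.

Q = [[-0.5669, 0.2897, 0.7286], [0.5669, 0.6320, 0.3324], [-0.1890, 0.7110, -0.5613], [0.5669, -0.1053, 0.2091]], R = [[5.2915, -0.7559, 0.0000], [0.0000, 5.4248, -0.7374], [0.0000, 0.0000, 4.4109]]

v_1 = (-3, 3, -1, 3); ‖v_1‖ = 5.2915, so q_1 = (-0.5669, 0.5669, -0.1890, 0.5669).
q_1·v_2 = (-0.5669)·2 + 0.5669·3 + (-0.1890)·4 + 0.5669·(-1) = -0.7559.
u_2 = v_2 + 0.7559·q_1 = (1.5714, 3.4286, 3.8571, -0.5714).
‖u_2‖ = 5.4248, so q_2 = (0.2897, 0.6320, 0.7110, -0.1053).
q_1·v_3 = (-0.5669)·3 + 0.5669·1 + (-0.1890)·(-3) + 0.5669·1 = 0.0000; q_2·v_3 = 0.2897·3 + 0.6320·1 + 0.7110·(-3) + (-0.1053)·1 = -0.7374.
u_3 = v_3 + 0.0000·q_1 + 0.7374·q_2 = (3.2136, 1.4660, -2.4757, 0.9223).
‖u_3‖ = 4.4109, so q_3 = (0.7286, 0.3324, -0.5613, 0.2091).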